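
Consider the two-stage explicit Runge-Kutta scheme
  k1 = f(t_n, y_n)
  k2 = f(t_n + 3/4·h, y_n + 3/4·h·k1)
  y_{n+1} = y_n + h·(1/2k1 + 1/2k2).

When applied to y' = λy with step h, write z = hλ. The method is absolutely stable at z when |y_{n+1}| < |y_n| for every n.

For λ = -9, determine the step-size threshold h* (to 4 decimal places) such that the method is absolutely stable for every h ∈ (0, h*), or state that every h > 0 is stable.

Set f=λy, z=hλ:
  k1=λy_n ⇒ h·k1=z·y_n;  k2=λ(1+3/4z)y_n ⇒ h·k2=z(1+3/4z)y_n
  y_{n+1}/y_n = 1 + 1/2z + 1/2z(1+3/4z) = 1 + z + 3/8z²
  R(z) = 1 + z + 3/8z².

Find x<0 with |R(x)|<1.
x=-1.03: |R|=0.3678
R=1: x+3/8x²=0 ⇒ x=−8/3=-2.6667; min R=1−1/(4·3/8)=0.3333>−1
Confirm numerically:
  x=-2.488: |R|=0.83330 <1
  x=-2.367: |R|=0.73401 <1
  x=-2.287: |R|=0.67439 <1
  x=-1.745: |R|=0.39688 <1
  x=-3.020: |R|=1.40015 >1
  x=-2.957: |R|=1.32194 >1
  x=-2.804: |R|=1.14441 >1
Interval (-2.6667, 0).

(-2.6667,0); λ=-9 ⇒ h* = (8/3)/9 = 0.2963.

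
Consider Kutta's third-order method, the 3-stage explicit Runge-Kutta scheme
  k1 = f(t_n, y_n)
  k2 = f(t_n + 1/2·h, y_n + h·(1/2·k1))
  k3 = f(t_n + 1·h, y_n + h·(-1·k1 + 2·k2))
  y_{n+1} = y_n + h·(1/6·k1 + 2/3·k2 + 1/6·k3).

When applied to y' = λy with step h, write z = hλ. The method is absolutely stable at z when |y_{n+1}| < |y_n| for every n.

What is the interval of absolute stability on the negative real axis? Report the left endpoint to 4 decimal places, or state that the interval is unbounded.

(-2.5127, 0).

Set f=λy, z=hλ:
  order 3, 3-stage ⇒ R(z)=1+z+z^2/2+z^3/6
  (e.g. R(-1.4)=0.12267, |R|=0.12267)

Need |R(x)|<1, x<0.
x=-1.4: |R|=0.1227
|R(-2.16)|=0.5068 |R(-1.86)|=0.2027 |R(-1.15)|=0.2578
Bisect:
  x_lo=-3.2311 |R|=2.6331  x_hi=-0.1998 |R|=0.8189
  mid=-1.71540 |R|=0.08539 →hi
  mid=-2.47323 |R|=0.93620 →hi
  mid=-2.85214 |R|=1.65168 →lo
  mid=-2.66269 |R|=1.26410 →lo
  mid=-2.56796 |R|=1.09311 →lo
  mid=-2.52059 |R|=1.01295 →lo
  mid=-2.49691 |R|=0.97416 →hi
  mid=-2.50875 |R|=0.99345 →hi
  ...
  [-2.51282,-2.51264] ⇒ x*=-2.5127
So |R|<1 on (-2.5127, 0).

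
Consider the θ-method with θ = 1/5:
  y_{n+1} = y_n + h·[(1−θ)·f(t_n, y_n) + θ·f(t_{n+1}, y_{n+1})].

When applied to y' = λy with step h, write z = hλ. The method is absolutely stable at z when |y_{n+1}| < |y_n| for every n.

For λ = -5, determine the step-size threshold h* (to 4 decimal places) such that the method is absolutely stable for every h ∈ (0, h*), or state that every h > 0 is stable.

Set f=λy, z=hλ:
  y_{n+1} = y_n + z·[4/5·y_n + 1/5·y_{n+1}] ⇒ (1 − 1/5z)y_{n+1} = (1 + 4/5z)y_n
  Hence R(z) = (1 + 4/5z)/(1 − 1/5z).

Solve |R(x)|<1 on ℝ⁻.
x=-1.36: |R|=0.0692
R=−1: 1+4/5x = −1+1/5x ⇒ -3/5x=2 ⇒ x=2/(-3/5)=-3.3333
Confirm numerically:
  x=-3.301: |R|=0.98831 <1
  x=-3.251: |R|=0.97006 <1
  x=-2.088: |R|=0.47291 <1
  x=-3.862: |R|=1.17897 >1
  x=-3.761: |R|=1.14644 >1
So |R|<1 on (-3.3333, 0).

(-3.3333,0); λ=-5 ⇒ h* = (10/3)/5 = 0.6667.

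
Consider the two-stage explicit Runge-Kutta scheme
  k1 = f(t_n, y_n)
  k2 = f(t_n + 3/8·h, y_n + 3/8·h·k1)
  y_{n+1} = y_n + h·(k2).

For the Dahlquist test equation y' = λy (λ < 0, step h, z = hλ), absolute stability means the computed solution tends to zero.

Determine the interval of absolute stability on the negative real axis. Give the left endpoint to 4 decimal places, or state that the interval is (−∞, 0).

With y'=λy (z=hλ):
  k1=λy_n ⇒ h·k1=z·y_n;  k2=λ(1+3/8z)y_n ⇒ h·k2=z(1+3/8z)y_n
  y_{n+1}/y_n = 1 + z(1+3/8z) = 1 + z + 3/8z²
  ⇒ R(z) = 1 + z + 3/8z².

Find x<0 with |R(x)|<1.
x=-0.47: |R|=0.6128
R=1: x+3/8x²=0 ⇒ x=−8/3=-2.6667; min R=1−1/(4·3/8)=0.3333>−1
Confirm numerically:
  x=-2.586: |R|=0.92177 <1
  x=-2.420: |R|=0.77615 <1
  x=-1.402: |R|=0.33510 <1
  x=-1.226: |R|=0.33765 <1
  x=-3.227: |R|=1.67807 >1
  x=-3.094: |R|=1.49581 >1
So |R|<1 on (-2.6667, 0).

(-2.6667, 0).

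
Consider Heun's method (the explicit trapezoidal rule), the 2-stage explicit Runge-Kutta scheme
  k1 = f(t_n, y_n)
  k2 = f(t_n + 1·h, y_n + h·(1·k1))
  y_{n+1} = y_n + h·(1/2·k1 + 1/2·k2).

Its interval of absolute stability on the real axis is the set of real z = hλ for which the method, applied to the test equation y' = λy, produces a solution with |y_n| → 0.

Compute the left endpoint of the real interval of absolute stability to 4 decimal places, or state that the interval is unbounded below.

On y'=λy, z=hλ:
  order 2, 2-stage ⇒ R(z)=1+z+z^2/2
  (e.g. R(-1.34)=0.55780, |R|=0.55780)

Need |R(x)|<1, x<0.
x=-1.34: |R|=0.5578
|R(-2.1)|=1.1050 |R(-1.65)|=0.7112 |R(-1.01)|=0.5000
Bisect:
  x_lo=-2.7122 |R|=1.9658  x_hi=-0.4000 |R|=0.6800
  mid=-1.55606 |R|=0.65460 →hi
  mid=-2.13412 |R|=1.14311 →lo
  mid=-1.84509 |R|=0.85709 →hi
  mid=-1.98961 |R|=0.98966 →hi
  mid=-2.06186 |R|=1.06378 →lo
  mid=-2.02573 |R|=1.02607 →lo
  mid=-2.00767 |R|=1.00770 →lo
  ...
  [-2.00005,-1.99991] ⇒ x*=-2.0000
So |R|<1 on (-2.0000, 0).

left endpoint -2.0000.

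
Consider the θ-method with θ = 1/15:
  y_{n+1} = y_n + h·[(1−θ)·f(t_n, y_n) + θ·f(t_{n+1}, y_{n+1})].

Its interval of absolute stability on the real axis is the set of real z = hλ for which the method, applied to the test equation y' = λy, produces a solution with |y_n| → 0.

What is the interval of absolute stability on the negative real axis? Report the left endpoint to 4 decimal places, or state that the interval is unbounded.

z∈(-2.3077,0).

On y'=λy, z=hλ:
  y_{n+1} = y_n + z·[14/15·y_n + 1/15·y_{n+1}] ⇒ (1 − 1/15z)y_{n+1} = (1 + 14/15z)y_n
  Hence R(z) = (1 + 14/15z)/(1 − 1/15z).

Boundary: |R(x)|=1, x<0.
x=-1.61: |R|=0.4539
R=−1: 1+14/15x = −1+1/15x ⇒ -13/15x=2 ⇒ x=2/(-13/15)=-2.3077
Confirm numerically:
  x=-1.364: |R|=0.25031 <1
  x=-1.110: |R|=0.03352 <1
  x=-1.064: |R|=0.00647 <1
  x=-2.735: |R|=1.31322 >1
  x=-2.555: |R|=1.18314 >1
  x=-2.423: |R|=1.08604 >1
So |R|<1 on (-2.3077, 0).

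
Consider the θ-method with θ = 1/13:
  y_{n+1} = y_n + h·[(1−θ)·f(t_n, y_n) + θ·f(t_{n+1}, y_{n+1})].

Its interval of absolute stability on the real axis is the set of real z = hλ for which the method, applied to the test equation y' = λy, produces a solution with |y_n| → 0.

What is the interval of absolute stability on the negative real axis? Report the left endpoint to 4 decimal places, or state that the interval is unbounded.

Set f=λy, z=hλ:
  y_{n+1} = y_n + z·[12/13·y_n + 1/13·y_{n+1}] ⇒ (1 − 1/13z)y_{n+1} = (1 + 12/13z)y_n
  Hence R(z) = (1 + 12/13z)/(1 − 1/13z).

Boundary: |R(x)|=1, x<0.
x=-1.02: |R|=0.0542
R=−1: 1+12/13x = −1+1/13x ⇒ -11/13x=2 ⇒ x=2/(-11/13)=-2.3636
Confirm numerically:
  x=-2.258: |R|=0.92384 <1
  x=-2.237: |R|=0.90858 <1
  x=-2.014: |R|=0.74384 <1
  x=-1.265: |R|=0.15282 <1
  x=-2.684: |R|=1.22469 >1
  x=-2.598: |R|=1.16528 >1
Stable set (-2.3636, 0).

(-2.3636, 0).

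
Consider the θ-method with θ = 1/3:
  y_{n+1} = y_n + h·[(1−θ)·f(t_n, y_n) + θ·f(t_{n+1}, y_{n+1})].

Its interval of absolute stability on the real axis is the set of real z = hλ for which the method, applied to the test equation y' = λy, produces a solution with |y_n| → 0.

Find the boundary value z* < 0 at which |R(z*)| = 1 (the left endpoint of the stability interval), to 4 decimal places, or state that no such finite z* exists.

z* = -6.0000.

On y'=λy, z=hλ:
  y_{n+1} = y_n + z·[2/3·y_n + 1/3·y_{n+1}] ⇒ (1 − 1/3z)y_{n+1} = (1 + 2/3z)y_n
  R(z) = (1 + 2/3z)/(1 − 1/3z).

Need |R(x)|<1, x<0.
x=-0.41: |R|=0.6393
R=−1: 1+2/3x = −1+1/3x ⇒ -1/3x=2 ⇒ x=2/(-1/3)=-6.0000
Confirm numerically:
  x=-5.551: |R|=0.94749 <1
  x=-4.834: |R|=0.85116 <1
  x=-3.699: |R|=0.65652 <1
  x=-3.541: |R|=0.62406 <1
  x=-6.480: |R|=1.05063 >1
  x=-6.069: |R|=1.00761 >1
  x=-6.054: |R|=1.00596 >1
So |R|<1 on (-6.0000, 0).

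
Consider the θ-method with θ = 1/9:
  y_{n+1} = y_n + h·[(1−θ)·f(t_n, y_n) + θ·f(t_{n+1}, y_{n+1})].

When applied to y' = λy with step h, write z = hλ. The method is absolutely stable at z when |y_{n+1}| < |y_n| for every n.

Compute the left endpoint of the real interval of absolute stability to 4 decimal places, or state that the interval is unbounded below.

left endpoint -2.5714.

Test eqn y'=λy, z=hλ:
  y_{n+1} = y_n + z·[8/9·y_n + 1/9·y_{n+1}] ⇒ (1 − 1/9z)y_{n+1} = (1 + 8/9z)y_n
  so R(z) = (1 + 8/9z)/(1 − 1/9z).

Find x<0 with |R(x)|<1.
x=-0.71: |R|=0.3419
R=−1: 1+8/9x = −1+1/9x ⇒ -7/9x=2 ⇒ x=2/(-7/9)=-2.5714
Confirm numerically:
  x=-2.536: |R|=0.97850 <1
  x=-2.346: |R|=0.86092 <1
  x=-1.937: |R|=0.59395 <1
  x=-3.075: |R|=1.29193 >1
  x=-2.853: |R|=1.16629 >1
  x=-2.787: |R|=1.12802 >1
Interval (-2.5714, 0).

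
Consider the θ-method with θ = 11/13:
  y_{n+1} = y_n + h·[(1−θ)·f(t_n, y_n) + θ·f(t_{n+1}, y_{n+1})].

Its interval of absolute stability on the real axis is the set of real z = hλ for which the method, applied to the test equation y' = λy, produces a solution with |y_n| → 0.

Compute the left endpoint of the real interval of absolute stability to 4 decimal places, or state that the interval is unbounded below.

On y'=λy, z=hλ:
  y_{n+1} = y_n + z·[2/13·y_n + 11/13·y_{n+1}] ⇒ (1 − 11/13z)y_{n+1} = (1 + 2/13z)y_n
  so R(z) = (1 + 2/13z)/(1 − 11/13z).

Solve |R(x)|<1 on ℝ⁻.
x=-0.73: |R|=0.5487
x=-2: |R|=0.2571
x=-10: |R|=0.0569
x=-100: |R|=0.1680
θ=11/13≥1/2 ⇒ |1+2/13x|<|1−11/13x| ∀x<0 ⇒ stable on all of ℝ⁻.

interval (−∞, 0).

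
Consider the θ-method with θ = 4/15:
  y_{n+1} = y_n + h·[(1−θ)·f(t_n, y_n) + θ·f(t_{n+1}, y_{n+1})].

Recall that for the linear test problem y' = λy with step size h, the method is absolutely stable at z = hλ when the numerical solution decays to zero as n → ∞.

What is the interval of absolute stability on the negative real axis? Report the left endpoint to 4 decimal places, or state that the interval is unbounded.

Test eqn y'=λy, z=hλ:
  y_{n+1} = y_n + z·[11/15·y_n + 4/15·y_{n+1}] ⇒ (1 − 4/15z)y_{n+1} = (1 + 11/15z)y_n
  Hence R(z) = (1 + 11/15z)/(1 − 4/15z).

Solve |R(x)|<1 on ℝ⁻.
x=-0.32: |R|=0.7052
R=−1: 1+11/15x = −1+4/15x ⇒ -7/15x=2 ⇒ x=2/(-7/15)=-4.2857
Confirm numerically:
  x=-3.946: |R|=0.92275 <1
  x=-2.853: |R|=0.62029 <1
  x=-2.304: |R|=0.42716 <1
  x=-4.689: |R|=1.08363 >1
  x=-4.525: |R|=1.05060 >1
  x=-4.416: |R|=1.02792 >1
Interval (-4.2857, 0).

z∈(-4.2857,0).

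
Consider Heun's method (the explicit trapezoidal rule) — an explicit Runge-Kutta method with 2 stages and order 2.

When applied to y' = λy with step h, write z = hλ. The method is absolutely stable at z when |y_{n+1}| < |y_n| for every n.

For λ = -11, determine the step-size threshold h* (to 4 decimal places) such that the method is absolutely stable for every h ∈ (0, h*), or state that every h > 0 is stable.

(-2.0000,0); λ=-11 ⇒ h* = 0.1818.

Set f=λy, z=hλ:
  order 2, 2-stage ⇒ R(z)=1+z+z^2/2
  (e.g. R(-1.13)=0.50845, |R|=0.50845)

Need |R(x)|<1, x<0.
x=-1.13: |R|=0.5085
|R(-1.79)|=0.8121 |R(-1.27)|=0.5364 |R(-0.84)|=0.5128
Bisect:
  x_lo=-2.3804 |R|=1.4527  x_hi=-0.2678 |R|=0.7681
  mid=-1.32408 |R|=0.55252 →hi
  mid=-1.85224 |R|=0.86315 →hi
  mid=-2.11631 |R|=1.12308 →lo
  mid=-1.98428 |R|=0.98440 →hi
  mid=-2.05030 |R|=1.05156 →lo
  mid=-2.01729 |R|=1.01744 →lo
  mid=-2.00078 |R|=1.00078 →lo
  mid=-1.99253 |R|=0.99256 →hi
  mid=-1.99665 |R|=0.99666 →hi
  mid=-1.99872 |R|=0.99872 →hi
  ...
  [-2.00001,-1.99988] ⇒ x*=-2.0000
Interval (-2.0000, 0).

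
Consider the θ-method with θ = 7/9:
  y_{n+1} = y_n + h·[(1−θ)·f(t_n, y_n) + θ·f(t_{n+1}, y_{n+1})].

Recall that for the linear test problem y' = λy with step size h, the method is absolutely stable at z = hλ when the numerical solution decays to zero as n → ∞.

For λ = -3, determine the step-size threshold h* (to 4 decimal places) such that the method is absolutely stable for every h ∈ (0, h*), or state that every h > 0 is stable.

Test eqn y'=λy, z=hλ:
  y_{n+1} = y_n + z·[2/9·y_n + 7/9·y_{n+1}] ⇒ (1 − 7/9z)y_{n+1} = (1 + 2/9z)y_n
  Hence R(z) = (1 + 2/9z)/(1 − 7/9z).

Need |R(x)|<1, x<0.
x=-1.25: |R|=0.3662
x=-2: |R|=0.2174
x=-10: |R|=0.1392
x=-100: |R|=0.2694
θ=7/9≥1/2 ⇒ |1+2/9x|<|1−7/9x| ∀x<0 ⇒ interval (−∞,0).

unbounded; (−∞, 0). Any h>0 works for λ=-3.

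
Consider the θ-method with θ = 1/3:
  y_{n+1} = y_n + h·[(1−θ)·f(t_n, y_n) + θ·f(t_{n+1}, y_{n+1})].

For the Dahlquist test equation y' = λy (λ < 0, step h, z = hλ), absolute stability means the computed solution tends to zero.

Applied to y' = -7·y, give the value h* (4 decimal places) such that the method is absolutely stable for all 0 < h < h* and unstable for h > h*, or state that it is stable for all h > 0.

(-6.0000,0); λ=-7 ⇒ h* = (6)/7 = 0.8571.

Set f=λy, z=hλ:
  y_{n+1} = y_n + z·[2/3·y_n + 1/3·y_{n+1}] ⇒ (1 − 1/3z)y_{n+1} = (1 + 2/3z)y_n
  Hence R(z) = (1 + 2/3z)/(1 − 1/3z).

Boundary: |R(x)|=1, x<0.
x=-1.32: |R|=0.0833
R=−1: 1+2/3x = −1+1/3x ⇒ -1/3x=2 ⇒ x=2/(-1/3)=-6.0000
Confirm numerically:
  x=-5.210: |R|=0.90378 <1
  x=-4.813: |R|=0.84807 <1
  x=-4.612: |R|=0.81766 <1
  x=-4.554: |R|=0.80858 <1
  x=-6.586: |R|=1.06113 >1
  x=-6.580: |R|=1.06054 >1
  x=-6.400: |R|=1.04255 >1
Stable set (-6.0000, 0).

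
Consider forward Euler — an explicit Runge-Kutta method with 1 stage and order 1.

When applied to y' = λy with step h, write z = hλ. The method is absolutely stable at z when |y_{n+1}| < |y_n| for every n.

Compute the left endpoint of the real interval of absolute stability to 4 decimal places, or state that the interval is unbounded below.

Test eqn y'=λy, z=hλ:
  order 1, 1-stage ⇒ R(z)=1+z
  (e.g. R(-0.73)=0.27000, |R|=0.27000)

Boundary: |R(x)|=1, x<0.
x=-0.73: |R|=0.2700
|R(-2.06)|=1.0600 |R(-1.8)|=0.8000 |R(-1.21)|=0.2100
Bisect:
  x_lo=-2.8995 |R|=1.8995  x_hi=-0.1372 |R|=0.8628
  mid=-1.51835 |R|=0.51835 →hi
  mid=-2.20893 |R|=1.20893 →lo
  mid=-1.86364 |R|=0.86364 →hi
  mid=-2.03629 |R|=1.03629 →lo
  mid=-1.94996 |R|=0.94996 →hi
  mid=-1.99312 |R|=0.99312 →hi
  mid=-2.01470 |R|=1.01470 →lo
  mid=-2.00391 |R|=1.00391 →lo
  mid=-1.99852 |R|=0.99852 →hi
  ...
  [-2.00004,-1.99987] ⇒ x*=-2.0000
Stable set (-2.0000, 0).

left endpoint -2.0000.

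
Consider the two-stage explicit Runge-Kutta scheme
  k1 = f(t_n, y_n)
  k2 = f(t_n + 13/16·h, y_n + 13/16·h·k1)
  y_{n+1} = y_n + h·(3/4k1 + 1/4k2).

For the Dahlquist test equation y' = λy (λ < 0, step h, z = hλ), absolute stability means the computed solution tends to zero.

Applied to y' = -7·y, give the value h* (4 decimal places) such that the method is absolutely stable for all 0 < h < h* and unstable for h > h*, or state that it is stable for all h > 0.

Set f=λy, z=hλ:
  k1=λy_n ⇒ h·k1=z·y_n;  k2=λ(1+13/16z)y_n ⇒ h·k2=z(1+13/16z)y_n
  y_{n+1}/y_n = 1 + 3/4z + 1/4z(1+13/16z) = 1 + z + 13/64z²
  R(z) = 1 + z + 13/64z².

Boundary: |R(x)|=1, x<0.
x=-1.07: |R|=0.1626
R=1: x+13/64x²=0 ⇒ x=−64/13=-4.9231; min R=1−1/(4·13/64)=-0.2308>−1
Confirm numerically:
  x=-4.883: |R|=0.96025 <1
  x=-4.749: |R|=0.83208 <1
  x=-3.548: |R|=0.00900 <1
  x=-5.459: |R|=1.59426 >1
  x=-5.423: |R|=1.55069 >1
  x=-4.996: |R|=1.07400 >1
So |R|<1 on (-4.9231, 0).

(-4.9231,0); λ=-7 ⇒ h* = (64/13)/7 = 0.7033.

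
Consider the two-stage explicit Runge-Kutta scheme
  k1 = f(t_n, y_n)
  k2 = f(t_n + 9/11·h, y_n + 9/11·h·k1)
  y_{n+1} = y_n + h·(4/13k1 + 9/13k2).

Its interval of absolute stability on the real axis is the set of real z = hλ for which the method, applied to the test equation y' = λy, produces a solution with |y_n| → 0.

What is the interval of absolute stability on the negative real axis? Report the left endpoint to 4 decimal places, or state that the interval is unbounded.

With y'=λy (z=hλ):
  k1=λy_n ⇒ h·k1=z·y_n;  k2=λ(1+9/11z)y_n ⇒ h·k2=z(1+9/11z)y_n
  y_{n+1}/y_n = 1 + 4/13z + 9/13z(1+9/11z) = 1 + z + 81/143z²
  so R(z) = 1 + z + 81/143z².

Find x<0 with |R(x)|<1.
x=-1.43: |R|=0.7283
R=1: x+81/143x²=0 ⇒ x=−143/81=-1.7654; min R=1−1/(4·81/143)=0.5586>−1
Confirm numerically:
  x=-1.548: |R|=0.80935 <1
  x=-1.327: |R|=0.67045 <1
  x=-1.066: |R|=0.57767 <1
  x=-2.203: |R|=1.54602 >1
  x=-2.101: |R|=1.39935 >1
  x=-1.787: |R|=1.02183 >1
So |R|<1 on (-1.7654, 0).

z∈(-1.7654,0).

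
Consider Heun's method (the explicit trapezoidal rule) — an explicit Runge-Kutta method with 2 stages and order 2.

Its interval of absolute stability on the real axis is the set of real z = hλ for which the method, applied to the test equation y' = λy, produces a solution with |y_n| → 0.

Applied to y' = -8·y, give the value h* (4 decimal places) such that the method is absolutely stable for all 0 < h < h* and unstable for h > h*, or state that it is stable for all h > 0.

(-2.0000,0); λ=-8 ⇒ h* = 0.2500.

With y'=λy (z=hλ):
  order 2, 2-stage ⇒ R(z)=1+z+z^2/2
  (e.g. R(-0.91)=0.50405, |R|=0.50405)

Boundary: |R(x)|=1, x<0.
x=-0.91: |R|=0.5041
|R(-0.94)|=0.5018 |R(-0.91)|=0.5041 |R(-0.68)|=0.5512
Bisect:
  x_lo=-2.6588 |R|=1.8758  x_hi=-0.2065 |R|=0.8148
  mid=-1.43267 |R|=0.59360 →hi
  mid=-2.04573 |R|=1.04678 →lo
  mid=-1.73920 |R|=0.77321 →hi
  mid=-1.89247 |R|=0.89825 →hi
  mid=-1.96910 |R|=0.96958 →hi
  mid=-2.00741 |R|=1.00744 →lo
  mid=-1.98826 |R|=0.98833 →hi
  ...
  [-2.00008,-1.99993] ⇒ x*=-2.0000
Stable set (-2.0000, 0).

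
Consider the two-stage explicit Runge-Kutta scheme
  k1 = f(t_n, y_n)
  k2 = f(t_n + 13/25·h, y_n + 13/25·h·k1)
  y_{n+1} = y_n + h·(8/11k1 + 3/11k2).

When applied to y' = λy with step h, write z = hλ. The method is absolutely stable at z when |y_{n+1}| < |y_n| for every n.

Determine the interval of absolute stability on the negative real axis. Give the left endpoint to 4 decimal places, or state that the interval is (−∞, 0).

Test eqn y'=λy, z=hλ:
  k1=λy_n ⇒ h·k1=z·y_n;  k2=λ(1+13/25z)y_n ⇒ h·k2=z(1+13/25z)y_n
  y_{n+1}/y_n = 1 + 8/11z + 3/11z(1+13/25z) = 1 + z + 39/275z²
  Hence R(z) = 1 + z + 39/275z².

Solve |R(x)|<1 on ℝ⁻.
x=-0.84: |R|=0.2601
R=1: x+39/275x²=0 ⇒ x=−275/39=-7.0513; min R=1−1/(4·39/275)=-0.7628>−1
Confirm numerically:
  x=-4.065: |R|=0.72156 <1
  x=-3.283: |R|=0.75447 <1
  x=-3.255: |R|=0.75243 <1
  x=-3.154: |R|=0.74323 <1
  x=-7.444: |R|=1.41459 >1
  x=-7.200: |R|=1.15185 >1
  x=-7.087: |R|=1.03590 >1
So |R|<1 on (-7.0513, 0).

(-7.0513, 0).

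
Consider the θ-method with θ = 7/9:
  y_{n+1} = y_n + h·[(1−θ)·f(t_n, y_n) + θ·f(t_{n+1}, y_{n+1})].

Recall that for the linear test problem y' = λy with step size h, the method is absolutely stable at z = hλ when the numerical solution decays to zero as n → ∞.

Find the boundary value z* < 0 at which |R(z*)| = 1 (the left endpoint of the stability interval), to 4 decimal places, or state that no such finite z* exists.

unbounded; (−∞, 0).

On y'=λy, z=hλ:
  y_{n+1} = y_n + z·[2/9·y_n + 7/9·y_{n+1}] ⇒ (1 − 7/9z)y_{n+1} = (1 + 2/9z)y_n
  Hence R(z) = (1 + 2/9z)/(1 − 7/9z).

Boundary: |R(x)|=1, x<0.
x=-1.09: |R|=0.4101
x=-2: |R|=0.2174
x=-10: |R|=0.1392
x=-100: |R|=0.2694
θ=7/9≥1/2 ⇒ |1+2/9x|<|1−7/9x| ∀x<0 ⇒ interval (−∞,0).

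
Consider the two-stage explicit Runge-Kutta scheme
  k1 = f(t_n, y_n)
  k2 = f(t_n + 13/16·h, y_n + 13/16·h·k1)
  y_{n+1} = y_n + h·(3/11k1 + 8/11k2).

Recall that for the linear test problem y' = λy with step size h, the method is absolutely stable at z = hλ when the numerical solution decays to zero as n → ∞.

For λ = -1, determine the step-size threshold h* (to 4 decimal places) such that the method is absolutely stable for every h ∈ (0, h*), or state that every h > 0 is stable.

(-1.6923,0); λ=-1 ⇒ h* = (22/13)/1 = 1.6923.

With y'=λy (z=hλ):
  k1=λy_n ⇒ h·k1=z·y_n;  k2=λ(1+13/16z)y_n ⇒ h·k2=z(1+13/16z)y_n
  y_{n+1}/y_n = 1 + 3/11z + 8/11z(1+13/16z) = 1 + z + 13/22z²
  ⇒ R(z) = 1 + z + 13/22z².

Find x<0 with |R(x)|<1.
x=-0.83: |R|=0.5771
R=1: x+13/22x²=0 ⇒ x=−22/13=-1.6923; min R=1−1/(4·13/22)=0.5769>−1
Confirm numerically:
  x=-1.451: |R|=0.79310 <1
  x=-1.350: |R|=0.72693 <1
  x=-1.297: |R|=0.69703 <1
  x=-0.873: |R|=0.57735 <1
  x=-2.134: |R|=1.55697 >1
  x=-1.888: |R|=1.21832 >1
Stable set (-1.6923, 0).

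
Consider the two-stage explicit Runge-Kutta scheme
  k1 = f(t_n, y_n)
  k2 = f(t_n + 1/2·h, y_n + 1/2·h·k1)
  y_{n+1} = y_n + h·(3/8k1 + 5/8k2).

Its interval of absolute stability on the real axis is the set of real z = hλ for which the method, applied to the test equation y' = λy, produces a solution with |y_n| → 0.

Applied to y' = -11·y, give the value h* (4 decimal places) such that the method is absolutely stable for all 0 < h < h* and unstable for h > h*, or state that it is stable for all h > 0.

(-3.2000,0); λ=-11 ⇒ h* = (16/5)/11 = 0.2909.

Set f=λy, z=hλ:
  k1=λy_n ⇒ h·k1=z·y_n;  k2=λ(1+1/2z)y_n ⇒ h·k2=z(1+1/2z)y_n
  y_{n+1}/y_n = 1 + 3/8z + 5/8z(1+1/2z) = 1 + z + 5/16z²
  so R(z) = 1 + z + 5/16z².

Solve |R(x)|<1 on ℝ⁻.
x=-0.64: |R|=0.4880
R=1: x+5/16x²=0 ⇒ x=−16/5=-3.2000; min R=1−1/(4·5/16)=0.2000>−1
Confirm numerically:
  x=-2.935: |R|=0.75695 <1
  x=-2.089: |R|=0.27473 <1
  x=-1.907: |R|=0.22945 <1
  x=-1.416: |R|=0.21058 <1
  x=-3.563: |R|=1.40418 >1
  x=-3.370: |R|=1.17903 >1
So |R|<1 on (-3.2000, 0).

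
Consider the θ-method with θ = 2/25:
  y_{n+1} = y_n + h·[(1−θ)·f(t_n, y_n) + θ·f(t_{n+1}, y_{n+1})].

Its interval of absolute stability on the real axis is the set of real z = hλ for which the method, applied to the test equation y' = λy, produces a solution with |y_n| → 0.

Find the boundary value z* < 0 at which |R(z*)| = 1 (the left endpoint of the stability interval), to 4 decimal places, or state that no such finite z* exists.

z* = -2.3810.

On y'=λy, z=hλ:
  y_{n+1} = y_n + z·[23/25·y_n + 2/25·y_{n+1}] ⇒ (1 − 2/25z)y_{n+1} = (1 + 23/25z)y_n
  so R(z) = (1 + 23/25z)/(1 − 2/25z).

Need |R(x)|<1, x<0.
x=-1.35: |R|=0.2184
R=−1: 1+23/25x = −1+2/25x ⇒ -21/25x=2 ⇒ x=2/(-21/25)=-2.3810
Confirm numerically:
  x=-2.236: |R|=0.89672 <1
  x=-1.737: |R|=0.52508 <1
  x=-0.983: |R|=0.08867 <1
  x=-2.967: |R|=1.39785 >1
  x=-2.636: |R|=1.17693 >1
Stable set (-2.3810, 0).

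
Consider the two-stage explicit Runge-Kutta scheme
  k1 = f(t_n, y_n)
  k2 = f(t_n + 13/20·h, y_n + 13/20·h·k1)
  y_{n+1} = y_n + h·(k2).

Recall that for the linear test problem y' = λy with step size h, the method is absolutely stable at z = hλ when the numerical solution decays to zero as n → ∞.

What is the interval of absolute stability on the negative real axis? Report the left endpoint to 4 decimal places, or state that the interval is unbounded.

(-1.5385, 0).

Test eqn y'=λy, z=hλ:
  k1=λy_n ⇒ h·k1=z·y_n;  k2=λ(1+13/20z)y_n ⇒ h·k2=z(1+13/20z)y_n
  y_{n+1}/y_n = 1 + z(1+13/20z) = 1 + z + 13/20z²
  ⇒ R(z) = 1 + z + 13/20z².

Need |R(x)|<1, x<0.
x=-1.2: |R|=0.7360
R=1: x+13/20x²=0 ⇒ x=−20/13=-1.5385; min R=1−1/(4·13/20)=0.6154>−1
Confirm numerically:
  x=-1.175: |R|=0.72241 <1
  x=-0.903: |R|=0.62702 <1
  x=-0.656: |R|=0.62372 <1
  x=-1.870: |R|=1.40299 >1
  x=-1.789: |R|=1.29134 >1
  x=-1.645: |R|=1.11392 >1
Stable set (-1.5385, 0).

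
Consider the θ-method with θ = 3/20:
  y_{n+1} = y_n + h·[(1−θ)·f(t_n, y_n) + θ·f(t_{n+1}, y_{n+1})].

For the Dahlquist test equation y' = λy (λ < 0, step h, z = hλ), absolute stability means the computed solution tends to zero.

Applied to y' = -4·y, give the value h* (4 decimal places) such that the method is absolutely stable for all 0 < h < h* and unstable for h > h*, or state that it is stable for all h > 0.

On y'=λy, z=hλ:
  y_{n+1} = y_n + z·[17/20·y_n + 3/20·y_{n+1}] ⇒ (1 − 3/20z)y_{n+1} = (1 + 17/20z)y_n
  Hence R(z) = (1 + 17/20z)/(1 − 3/20z).

Need |R(x)|<1, x<0.
x=-1.69: |R|=0.3482
R=−1: 1+17/20x = −1+3/20x ⇒ -7/10x=2 ⇒ x=2/(-7/10)=-2.8571
Confirm numerically:
  x=-2.679: |R|=0.91105 <1
  x=-2.569: |R|=0.85441 <1
  x=-1.384: |R|=0.14607 <1
  x=-1.253: |R|=0.05476 <1
  x=-3.315: |R|=1.21406 >1
  x=-3.313: |R|=1.21317 >1
Interval (-2.8571, 0).

(-2.8571,0); λ=-4 ⇒ h* = (20/7)/4 = 0.7143.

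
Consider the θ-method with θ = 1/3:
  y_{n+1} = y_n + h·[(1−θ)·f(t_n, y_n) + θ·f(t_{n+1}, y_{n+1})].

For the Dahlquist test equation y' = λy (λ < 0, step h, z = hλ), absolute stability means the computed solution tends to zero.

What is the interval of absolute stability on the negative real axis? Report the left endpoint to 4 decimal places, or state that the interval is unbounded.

z∈(-6.0000,0).

On y'=λy, z=hλ:
  y_{n+1} = y_n + z·[2/3·y_n + 1/3·y_{n+1}] ⇒ (1 − 1/3z)y_{n+1} = (1 + 2/3z)y_n
  so R(z) = (1 + 2/3z)/(1 − 1/3z).

Need |R(x)|<1, x<0.
x=-0.5: |R|=0.5714
R=−1: 1+2/3x = −1+1/3x ⇒ -1/3x=2 ⇒ x=2/(-1/3)=-6.0000
Confirm numerically:
  x=-5.727: |R|=0.96872 <1
  x=-3.847: |R|=0.68556 <1
  x=-3.402: |R|=0.59419 <1
  x=-6.558: |R|=1.05838 >1
  x=-6.289: |R|=1.03111 >1
Interval (-6.0000, 0).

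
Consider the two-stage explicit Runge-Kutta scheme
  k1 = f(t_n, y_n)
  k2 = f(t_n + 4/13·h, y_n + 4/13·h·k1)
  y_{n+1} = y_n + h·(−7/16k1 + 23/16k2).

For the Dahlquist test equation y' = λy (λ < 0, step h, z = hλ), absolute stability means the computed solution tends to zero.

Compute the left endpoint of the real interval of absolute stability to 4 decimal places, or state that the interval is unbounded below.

Set f=λy, z=hλ:
  k1=λy_n ⇒ h·k1=z·y_n;  k2=λ(1+4/13z)y_n ⇒ h·k2=z(1+4/13z)y_n
  y_{n+1}/y_n = 1 − 7/16z + 23/16z(1+4/13z) = 1 + z + 23/52z²
  R(z) = 1 + z + 23/52z².

Find x<0 with |R(x)|<1.
x=-0.8: |R|=0.4831
R=1: x+23/52x²=0 ⇒ x=−52/23=-2.2609; min R=1−1/(4·23/52)=0.4348>−1
Confirm numerically:
  x=-2.187: |R|=0.92854 <1
  x=-1.926: |R|=0.71473 <1
  x=-1.253: |R|=0.44143 <1
  x=-2.828: |R|=1.70939 >1
  x=-2.804: |R|=1.67361 >1
  x=-2.346: |R|=1.08834 >1
Stable set (-2.2609, 0).

z* = -2.2609.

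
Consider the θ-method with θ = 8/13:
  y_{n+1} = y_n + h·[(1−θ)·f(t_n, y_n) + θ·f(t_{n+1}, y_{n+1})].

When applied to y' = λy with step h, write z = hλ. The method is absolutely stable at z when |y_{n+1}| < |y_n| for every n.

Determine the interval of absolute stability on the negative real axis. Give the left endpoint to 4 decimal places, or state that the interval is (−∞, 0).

interval (−∞, 0).

Test eqn y'=λy, z=hλ:
  y_{n+1} = y_n + z·[5/13·y_n + 8/13·y_{n+1}] ⇒ (1 − 8/13z)y_{n+1} = (1 + 5/13z)y_n
  Hence R(z) = (1 + 5/13z)/(1 − 8/13z).

Find x<0 with |R(x)|<1.
x=-1.31: |R|=0.2747
x=-2: |R|=0.1034
x=-10: |R|=0.3978
x=-100: |R|=0.5990
θ=8/13≥1/2 ⇒ |1+5/13x|<|1−8/13x| ∀x<0 ⇒ interval (−∞,0).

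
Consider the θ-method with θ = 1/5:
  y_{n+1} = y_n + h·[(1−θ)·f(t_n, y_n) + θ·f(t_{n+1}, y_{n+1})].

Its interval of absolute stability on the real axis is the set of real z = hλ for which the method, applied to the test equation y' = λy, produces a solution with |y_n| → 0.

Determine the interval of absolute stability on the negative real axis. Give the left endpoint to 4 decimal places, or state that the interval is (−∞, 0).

With y'=λy (z=hλ):
  y_{n+1} = y_n + z·[4/5·y_n + 1/5·y_{n+1}] ⇒ (1 − 1/5z)y_{n+1} = (1 + 4/5z)y_n
  R(z) = (1 + 4/5z)/(1 − 1/5z).

Need |R(x)|<1, x<0.
x=-0.61: |R|=0.4563
R=−1: 1+4/5x = −1+1/5x ⇒ -3/5x=2 ⇒ x=2/(-3/5)=-3.3333
Confirm numerically:
  x=-3.194: |R|=0.94899 <1
  x=-2.266: |R|=0.55932 <1
  x=-2.191: |R|=0.52343 <1
  x=-3.807: |R|=1.16135 >1
  x=-3.738: |R|=1.13893 >1
  x=-3.540: |R|=1.07260 >1
Interval (-3.3333, 0).

(-3.3333, 0).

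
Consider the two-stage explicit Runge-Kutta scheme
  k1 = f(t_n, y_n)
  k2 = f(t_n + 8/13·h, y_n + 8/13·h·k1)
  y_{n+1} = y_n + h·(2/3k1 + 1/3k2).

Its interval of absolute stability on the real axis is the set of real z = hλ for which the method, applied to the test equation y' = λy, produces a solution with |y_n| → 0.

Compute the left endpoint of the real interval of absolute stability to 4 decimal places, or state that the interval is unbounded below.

On y'=λy, z=hλ:
  k1=λy_n ⇒ h·k1=z·y_n;  k2=λ(1+8/13z)y_n ⇒ h·k2=z(1+8/13z)y_n
  y_{n+1}/y_n = 1 + 2/3z + 1/3z(1+8/13z) = 1 + z + 8/39z²
  R(z) = 1 + z + 8/39z².

Boundary: |R(x)|=1, x<0.
x=-1.13: |R|=0.1319
R=1: x+8/39x²=0 ⇒ x=−39/8=-4.8750; min R=1−1/(4·8/39)=-0.2188>−1
Confirm numerically:
  x=-2.611: |R|=0.21258 <1
  x=-2.564: |R|=0.21547 <1
  x=-2.487: |R|=0.21825 <1
  x=-5.241: |R|=1.39348 >1
  x=-5.104: |R|=1.23976 >1
So |R|<1 on (-4.8750, 0).

left endpoint -4.8750.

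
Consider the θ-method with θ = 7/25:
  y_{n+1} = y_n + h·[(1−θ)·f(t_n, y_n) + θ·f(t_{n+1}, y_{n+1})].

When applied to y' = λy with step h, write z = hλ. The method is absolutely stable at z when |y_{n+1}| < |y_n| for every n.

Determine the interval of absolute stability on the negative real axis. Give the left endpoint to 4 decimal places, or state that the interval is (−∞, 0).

z∈(-4.5455,0).

With y'=λy (z=hλ):
  y_{n+1} = y_n + z·[18/25·y_n + 7/25·y_{n+1}] ⇒ (1 − 7/25z)y_{n+1} = (1 + 18/25z)y_n
  so R(z) = (1 + 18/25z)/(1 − 7/25z).

Solve |R(x)|<1 on ℝ⁻.
x=-0.43: |R|=0.6162
R=−1: 1+18/25x = −1+7/25x ⇒ -11/25x=2 ⇒ x=2/(-11/25)=-4.5455
Confirm numerically:
  x=-3.522: |R|=0.77327 <1
  x=-3.197: |R|=0.68693 <1
  x=-3.137: |R|=0.67007 <1
  x=-5.072: |R|=1.09573 >1
  x=-5.042: |R|=1.09059 >1
  x=-4.804: |R|=1.04851 >1
So |R|<1 on (-4.5455, 0).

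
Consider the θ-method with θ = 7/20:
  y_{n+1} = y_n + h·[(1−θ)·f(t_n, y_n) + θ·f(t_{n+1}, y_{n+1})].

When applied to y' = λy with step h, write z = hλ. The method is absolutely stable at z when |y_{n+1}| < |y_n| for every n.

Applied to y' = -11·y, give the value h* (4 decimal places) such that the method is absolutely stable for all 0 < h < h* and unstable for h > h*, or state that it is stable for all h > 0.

On y'=λy, z=hλ:
  y_{n+1} = y_n + z·[13/20·y_n + 7/20·y_{n+1}] ⇒ (1 − 7/20z)y_{n+1} = (1 + 13/20z)y_n
  Hence R(z) = (1 + 13/20z)/(1 − 7/20z).

Boundary: |R(x)|=1, x<0.
x=-1.3: |R|=0.1065
R=−1: 1+13/20x = −1+7/20x ⇒ -3/10x=2 ⇒ x=2/(-3/10)=-6.6667
Confirm numerically:
  x=-6.099: |R|=0.94567 <1
  x=-4.336: |R|=0.72228 <1
  x=-3.786: |R|=0.62832 <1
  x=-2.834: |R|=0.42276 <1
  x=-7.149: |R|=1.04132 >1
  x=-6.780: |R|=1.01008 >1
Stable set (-6.6667, 0).

(-6.6667,0); λ=-11 ⇒ h* = (20/3)/11 = 0.6061.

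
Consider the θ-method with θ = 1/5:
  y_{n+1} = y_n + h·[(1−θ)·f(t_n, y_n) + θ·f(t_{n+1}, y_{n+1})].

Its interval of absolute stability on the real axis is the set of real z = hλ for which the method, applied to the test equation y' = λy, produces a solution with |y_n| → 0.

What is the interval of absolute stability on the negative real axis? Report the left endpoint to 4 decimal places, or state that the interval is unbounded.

On y'=λy, z=hλ:
  y_{n+1} = y_n + z·[4/5·y_n + 1/5·y_{n+1}] ⇒ (1 − 1/5z)y_{n+1} = (1 + 4/5z)y_n
  Hence R(z) = (1 + 4/5z)/(1 − 1/5z).

Need |R(x)|<1, x<0.
x=-1.12: |R|=0.0850
R=−1: 1+4/5x = −1+1/5x ⇒ -3/5x=2 ⇒ x=2/(-3/5)=-3.3333
Confirm numerically:
  x=-2.301: |R|=0.57581 <1
  x=-2.256: |R|=0.55458 <1
  x=-1.638: |R|=0.23381 <1
  x=-3.922: |R|=1.19794 >1
  x=-3.857: |R|=1.17737 >1
  x=-3.419: |R|=1.03053 >1
Stable set (-3.3333, 0).

z∈(-3.3333,0).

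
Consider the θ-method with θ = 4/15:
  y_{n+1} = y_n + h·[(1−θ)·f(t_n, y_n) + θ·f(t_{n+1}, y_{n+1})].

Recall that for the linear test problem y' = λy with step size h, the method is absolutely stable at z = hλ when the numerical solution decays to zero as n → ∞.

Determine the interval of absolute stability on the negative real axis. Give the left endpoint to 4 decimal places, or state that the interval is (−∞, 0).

z∈(-4.2857,0).

With y'=λy (z=hλ):
  y_{n+1} = y_n + z·[11/15·y_n + 4/15·y_{n+1}] ⇒ (1 − 4/15z)y_{n+1} = (1 + 11/15z)y_n
  R(z) = (1 + 11/15z)/(1 − 4/15z).

Find x<0 with |R(x)|<1.
x=-0.96: |R|=0.2357
R=−1: 1+11/15x = −1+4/15x ⇒ -7/15x=2 ⇒ x=2/(-7/15)=-4.2857
Confirm numerically:
  x=-2.583: |R|=0.52949 <1
  x=-2.454: |R|=0.48332 <1
  x=-1.887: |R|=0.25532 <1
  x=-4.555: |R|=1.05674 >1
  x=-4.431: |R|=1.03108 >1
  x=-4.323: |R|=1.00808 >1
Stable set (-4.2857, 0).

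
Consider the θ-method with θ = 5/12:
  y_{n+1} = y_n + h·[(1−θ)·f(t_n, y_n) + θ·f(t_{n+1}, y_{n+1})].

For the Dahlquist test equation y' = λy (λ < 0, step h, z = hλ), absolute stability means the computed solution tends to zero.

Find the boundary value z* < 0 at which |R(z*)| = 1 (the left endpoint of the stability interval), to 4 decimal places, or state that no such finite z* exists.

z* = -12.0000.

Set f=λy, z=hλ:
  y_{n+1} = y_n + z·[7/12·y_n + 5/12·y_{n+1}] ⇒ (1 − 5/12z)y_{n+1} = (1 + 7/12z)y_n
  Hence R(z) = (1 + 7/12z)/(1 − 5/12z).

Need |R(x)|<1, x<0.
x=-1.74: |R|=0.0087
R=−1: 1+7/12x = −1+5/12x ⇒ -1/6x=2 ⇒ x=2/(-1/6)=-12.0000
Confirm numerically:
  x=-6.883: |R|=0.77951 <1
  x=-6.869: |R|=0.77857 <1
  x=-5.232: |R|=0.64528 <1
  x=-12.554: |R|=1.01482 >1
  x=-12.300: |R|=1.00816 >1
  x=-12.108: |R|=1.00298 >1
Interval (-12.0000, 0).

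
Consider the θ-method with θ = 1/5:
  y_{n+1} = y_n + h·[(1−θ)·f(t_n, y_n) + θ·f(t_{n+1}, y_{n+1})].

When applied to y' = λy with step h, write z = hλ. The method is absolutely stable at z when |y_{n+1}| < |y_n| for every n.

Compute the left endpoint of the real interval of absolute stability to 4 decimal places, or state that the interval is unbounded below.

left endpoint -3.3333.

Test eqn y'=λy, z=hλ:
  y_{n+1} = y_n + z·[4/5·y_n + 1/5·y_{n+1}] ⇒ (1 − 1/5z)y_{n+1} = (1 + 4/5z)y_n
  so R(z) = (1 + 4/5z)/(1 − 1/5z).

Boundary: |R(x)|=1, x<0.
x=-1.56: |R|=0.1890
R=−1: 1+4/5x = −1+1/5x ⇒ -3/5x=2 ⇒ x=2/(-3/5)=-3.3333
Confirm numerically:
  x=-2.941: |R|=0.85178 <1
  x=-2.473: |R|=0.65462 <1
  x=-1.418: |R|=0.10471 <1
  x=-3.507: |R|=1.06124 >1
  x=-3.477: |R|=1.05084 >1
Interval (-3.3333, 0).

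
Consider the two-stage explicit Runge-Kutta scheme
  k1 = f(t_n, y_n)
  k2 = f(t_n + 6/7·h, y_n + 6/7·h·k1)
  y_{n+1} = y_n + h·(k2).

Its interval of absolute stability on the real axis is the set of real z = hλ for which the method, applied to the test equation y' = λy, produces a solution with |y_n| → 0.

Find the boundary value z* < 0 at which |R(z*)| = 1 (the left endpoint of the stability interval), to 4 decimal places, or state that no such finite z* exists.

left endpoint -1.1667.

On y'=λy, z=hλ:
  k1=λy_n ⇒ h·k1=z·y_n;  k2=λ(1+6/7z)y_n ⇒ h·k2=z(1+6/7z)y_n
  y_{n+1}/y_n = 1 + z(1+6/7z) = 1 + z + 6/7z²
  ⇒ R(z) = 1 + z + 6/7z².

Boundary: |R(x)|=1, x<0.
x=-1.03: |R|=0.8793
R=1: x+6/7x²=0 ⇒ x=−7/6=-1.1667; min R=1−1/(4·6/7)=0.7083>−1
Confirm numerically:
  x=-1.084: |R|=0.92319 <1
  x=-0.920: |R|=0.80549 <1
  x=-0.722: |R|=0.72481 <1
  x=-1.677: |R|=1.73357 >1
  x=-1.455: |R|=1.35959 >1
So |R|<1 on (-1.1667, 0).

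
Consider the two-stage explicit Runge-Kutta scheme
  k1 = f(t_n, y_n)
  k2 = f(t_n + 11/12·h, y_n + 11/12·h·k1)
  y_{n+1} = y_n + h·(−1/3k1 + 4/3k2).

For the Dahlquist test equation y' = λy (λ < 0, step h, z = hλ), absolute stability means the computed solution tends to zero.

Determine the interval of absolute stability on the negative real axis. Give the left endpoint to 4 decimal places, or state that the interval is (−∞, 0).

Test eqn y'=λy, z=hλ:
  k1=λy_n ⇒ h·k1=z·y_n;  k2=λ(1+11/12z)y_n ⇒ h·k2=z(1+11/12z)y_n
  y_{n+1}/y_n = 1 − 1/3z + 4/3z(1+11/12z) = 1 + z + 11/9z²
  Hence R(z) = 1 + z + 11/9z².

Boundary: |R(x)|=1, x<0.
x=-1.44: |R|=2.0944
R=1: x+11/9x²=0 ⇒ x=−9/11=-0.8182; min R=1−1/(4·11/9)=0.7955>−1
Confirm numerically:
  x=-0.764: |R|=0.94941 <1
  x=-0.567: |R|=0.82593 <1
  x=-0.466: |R|=0.79941 <1
  x=-1.266: |R|=1.69292 >1
  x=-1.029: |R|=1.26514 >1
So |R|<1 on (-0.8182, 0).

z∈(-0.8182,0).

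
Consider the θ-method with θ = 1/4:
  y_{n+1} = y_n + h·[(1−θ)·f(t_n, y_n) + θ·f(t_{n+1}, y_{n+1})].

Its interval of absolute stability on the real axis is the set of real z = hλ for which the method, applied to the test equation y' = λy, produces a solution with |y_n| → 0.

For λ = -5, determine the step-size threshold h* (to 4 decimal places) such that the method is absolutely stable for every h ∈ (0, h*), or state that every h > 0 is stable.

(-4.0000,0); λ=-5 ⇒ h* = (4)/5 = 0.8000.

With y'=λy (z=hλ):
  y_{n+1} = y_n + z·[3/4·y_n + 1/4·y_{n+1}] ⇒ (1 − 1/4z)y_{n+1} = (1 + 3/4z)y_n
  R(z) = (1 + 3/4z)/(1 − 1/4z).

Need |R(x)|<1, x<0.
x=-0.99: |R|=0.2064
R=−1: 1+3/4x = −1+1/4x ⇒ -1/2x=2 ⇒ x=2/(-1/2)=-4.0000
Confirm numerically:
  x=-3.814: |R|=0.95239 <1
  x=-2.498: |R|=0.53770 <1
  x=-1.765: |R|=0.22463 <1
  x=-4.474: |R|=1.11187 >1
  x=-4.230: |R|=1.05589 >1
  x=-4.109: |R|=1.02688 >1
Stable set (-4.0000, 0).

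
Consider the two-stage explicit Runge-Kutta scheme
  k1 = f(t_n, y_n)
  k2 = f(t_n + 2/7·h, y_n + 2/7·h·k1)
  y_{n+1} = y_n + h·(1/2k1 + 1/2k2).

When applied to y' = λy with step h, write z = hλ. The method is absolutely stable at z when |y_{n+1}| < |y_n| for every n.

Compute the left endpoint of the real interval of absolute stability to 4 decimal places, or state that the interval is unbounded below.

z* = -7.0000.

Set f=λy, z=hλ:
  k1=λy_n ⇒ h·k1=z·y_n;  k2=λ(1+2/7z)y_n ⇒ h·k2=z(1+2/7z)y_n
  y_{n+1}/y_n = 1 + 1/2z + 1/2z(1+2/7z) = 1 + z + 1/7z²
  Hence R(z) = 1 + z + 1/7z².

Solve |R(x)|<1 on ℝ⁻.
x=-0.47: |R|=0.5616
R=1: x+1/7x²=0 ⇒ x=−7=-7.0000; min R=1−1/(4·1/7)=-0.7500>−1
Confirm numerically:
  x=-6.566: |R|=0.59291 <1
  x=-6.344: |R|=0.40548 <1
  x=-5.997: |R|=0.14072 <1
  x=-5.762: |R|=0.01905 <1
  x=-7.563: |R|=1.60828 >1
  x=-7.287: |R|=1.29877 >1
  x=-7.190: |R|=1.19516 >1
Stable set (-7.0000, 0).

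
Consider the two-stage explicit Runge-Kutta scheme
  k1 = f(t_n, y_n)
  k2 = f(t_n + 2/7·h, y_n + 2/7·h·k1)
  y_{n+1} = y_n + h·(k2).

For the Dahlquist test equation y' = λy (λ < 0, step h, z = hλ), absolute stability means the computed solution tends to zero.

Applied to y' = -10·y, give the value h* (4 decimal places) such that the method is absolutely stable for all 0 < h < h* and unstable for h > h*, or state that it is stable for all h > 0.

(-3.5000,0); λ=-10 ⇒ h* = (7/2)/10 = 0.3500.

Set f=λy, z=hλ:
  k1=λy_n ⇒ h·k1=z·y_n;  k2=λ(1+2/7z)y_n ⇒ h·k2=z(1+2/7z)y_n
  y_{n+1}/y_n = 1 + z(1+2/7z) = 1 + z + 2/7z²
  ⇒ R(z) = 1 + z + 2/7z².

Boundary: |R(x)|=1, x<0.
x=-0.89: |R|=0.3363
R=1: x+2/7x²=0 ⇒ x=−7/2=-3.5000; min R=1−1/(4·2/7)=0.1250>−1
Confirm numerically:
  x=-3.215: |R|=0.73821 <1
  x=-2.513: |R|=0.29133 <1
  x=-1.524: |R|=0.13959 <1
  x=-3.843: |R|=1.37661 >1
  x=-3.575: |R|=1.07661 >1
Stable set (-3.5000, 0).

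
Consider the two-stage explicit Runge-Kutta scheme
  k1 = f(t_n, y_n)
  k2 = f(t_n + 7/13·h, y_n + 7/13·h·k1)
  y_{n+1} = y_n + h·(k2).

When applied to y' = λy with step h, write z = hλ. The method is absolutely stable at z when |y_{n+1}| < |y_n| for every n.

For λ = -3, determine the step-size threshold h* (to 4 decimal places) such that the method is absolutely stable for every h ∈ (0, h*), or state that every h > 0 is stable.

Set f=λy, z=hλ:
  k1=λy_n ⇒ h·k1=z·y_n;  k2=λ(1+7/13z)y_n ⇒ h·k2=z(1+7/13z)y_n
  y_{n+1}/y_n = 1 + z(1+7/13z) = 1 + z + 7/13z²
  ⇒ R(z) = 1 + z + 7/13z².

Boundary: |R(x)|=1, x<0.
x=-1.14: |R|=0.5598
R=1: x+7/13x²=0 ⇒ x=−13/7=-1.8571; min R=1−1/(4·7/13)=0.5357>−1
Confirm numerically:
  x=-1.593: |R|=0.77343 <1
  x=-1.570: |R|=0.75725 <1
  x=-1.351: |R|=0.63180 <1
  x=-1.233: |R|=0.58562 <1
  x=-2.211: |R|=1.42128 >1
  x=-1.999: |R|=1.15269 >1
So |R|<1 on (-1.8571, 0).

(-1.8571,0); λ=-3 ⇒ h* = (13/7)/3 = 0.6190.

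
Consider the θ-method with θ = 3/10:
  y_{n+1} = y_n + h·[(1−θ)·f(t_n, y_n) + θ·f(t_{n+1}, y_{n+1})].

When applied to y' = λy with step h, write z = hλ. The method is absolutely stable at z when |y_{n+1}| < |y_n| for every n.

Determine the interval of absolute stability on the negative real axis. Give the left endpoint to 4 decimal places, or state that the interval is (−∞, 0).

Test eqn y'=λy, z=hλ:
  y_{n+1} = y_n + z·[7/10·y_n + 3/10·y_{n+1}] ⇒ (1 − 3/10z)y_{n+1} = (1 + 7/10z)y_n
  ⇒ R(z) = (1 + 7/10z)/(1 − 3/10z).

Find x<0 with |R(x)|<1.
x=-1.39: |R|=0.0191
R=−1: 1+7/10x = −1+3/10x ⇒ -2/5x=2 ⇒ x=2/(-2/5)=-5.0000
Confirm numerically:
  x=-4.061: |R|=0.83068 <1
  x=-3.891: |R|=0.79532 <1
  x=-2.942: |R|=0.56273 <1
  x=-2.732: |R|=0.50143 <1
  x=-5.493: |R|=1.07447 >1
  x=-5.122: |R|=1.01924 >1
So |R|<1 on (-5.0000, 0).

z∈(-5.0000,0).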